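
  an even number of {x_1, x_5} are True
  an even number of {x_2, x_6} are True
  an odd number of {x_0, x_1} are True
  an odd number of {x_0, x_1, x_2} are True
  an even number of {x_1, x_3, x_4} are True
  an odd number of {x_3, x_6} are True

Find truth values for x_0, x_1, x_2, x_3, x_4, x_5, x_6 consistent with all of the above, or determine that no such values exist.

x_0 = False, x_1 = True, x_2 = False, x_3 = True, x_4 = False, x_5 = True, x_6 = False

{x_1, x_5}: 2 true → even ✓
{x_2, x_6}: 0 true → even ✓
{x_0, x_1}: 1 true → odd ✓
{x_0, x_1, x_2}: 1 true → odd ✓
{x_1, x_3, x_4}: 2 true → even ✓
{x_3, x_6}: 1 true → odd ✓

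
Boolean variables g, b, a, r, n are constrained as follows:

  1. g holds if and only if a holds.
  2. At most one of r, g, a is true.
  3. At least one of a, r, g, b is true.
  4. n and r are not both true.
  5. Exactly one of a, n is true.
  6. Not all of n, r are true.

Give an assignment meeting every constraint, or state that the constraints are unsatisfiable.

g = False; b = True; a = False; r = False; n = True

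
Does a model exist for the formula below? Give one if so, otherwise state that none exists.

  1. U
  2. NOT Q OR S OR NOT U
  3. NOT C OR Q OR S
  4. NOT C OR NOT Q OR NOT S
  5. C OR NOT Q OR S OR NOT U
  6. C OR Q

Unit clause (U) forces U = True.
Set C = True.
Try Q = True:
  (NOT Q OR S OR NOT U) forces S = True.
  clause (NOT C OR NOT Q OR NOT S) is falsified — backtrack.
So Q = False.
  then (NOT C OR Q OR S) forces S = True.
Check each clause:
  (U): U holds.
  (NOT Q OR S OR NOT U): NOT Q holds.
  (NOT C OR Q OR S): S holds.
  (NOT C OR NOT Q OR NOT S): NOT Q holds.
  (C OR NOT Q OR S OR NOT U): C holds.
  (C OR Q): C holds.
All clauses satisfied.

C=T, Q=F, S=T, U=T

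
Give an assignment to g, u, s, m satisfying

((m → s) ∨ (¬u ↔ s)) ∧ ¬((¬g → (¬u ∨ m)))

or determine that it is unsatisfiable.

g: False; u: True; s: True; m: False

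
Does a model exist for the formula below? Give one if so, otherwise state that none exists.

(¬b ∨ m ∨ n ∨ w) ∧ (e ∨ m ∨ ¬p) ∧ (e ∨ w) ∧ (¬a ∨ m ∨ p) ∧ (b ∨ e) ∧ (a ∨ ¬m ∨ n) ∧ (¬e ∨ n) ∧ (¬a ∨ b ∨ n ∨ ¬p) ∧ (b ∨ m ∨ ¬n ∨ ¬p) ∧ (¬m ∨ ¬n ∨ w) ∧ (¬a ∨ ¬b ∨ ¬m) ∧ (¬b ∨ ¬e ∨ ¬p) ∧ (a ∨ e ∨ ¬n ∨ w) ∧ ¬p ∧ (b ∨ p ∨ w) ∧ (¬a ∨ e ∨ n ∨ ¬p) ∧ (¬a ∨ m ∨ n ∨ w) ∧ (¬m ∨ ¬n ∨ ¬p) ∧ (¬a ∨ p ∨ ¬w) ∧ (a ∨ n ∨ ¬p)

Unit clause (¬p) forces p = False.
Set a = False.
Set m = False.
Set e = False.
  then (e ∨ w) forces w = True.
  then (b ∨ e) forces b = True.
Set n = False.
All clauses satisfied.

a = False, m = False, p = False, e = False, n = False, b = True, w = True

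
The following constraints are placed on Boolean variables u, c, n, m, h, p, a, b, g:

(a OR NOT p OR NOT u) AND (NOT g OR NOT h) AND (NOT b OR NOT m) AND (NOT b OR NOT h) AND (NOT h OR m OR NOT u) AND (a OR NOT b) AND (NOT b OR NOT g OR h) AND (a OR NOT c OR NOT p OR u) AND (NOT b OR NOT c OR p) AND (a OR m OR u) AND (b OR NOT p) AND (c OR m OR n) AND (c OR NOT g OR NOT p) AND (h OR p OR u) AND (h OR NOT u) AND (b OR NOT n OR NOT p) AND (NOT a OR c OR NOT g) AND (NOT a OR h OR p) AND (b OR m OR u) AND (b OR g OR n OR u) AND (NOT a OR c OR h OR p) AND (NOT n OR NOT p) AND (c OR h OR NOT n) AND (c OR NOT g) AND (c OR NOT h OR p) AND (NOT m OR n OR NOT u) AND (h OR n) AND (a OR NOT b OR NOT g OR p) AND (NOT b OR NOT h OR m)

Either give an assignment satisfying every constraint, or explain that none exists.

Set u = True.
  then (h OR NOT u) forces h = True.
  then (NOT g OR NOT h) forces g = False.
  then (NOT b OR NOT h) forces b = False.
  then (NOT h OR m OR NOT u) forces m = True.
  then (b OR NOT p) forces p = False.
  then (c OR NOT h OR p) forces c = True.
  then (NOT m OR n OR NOT u) forces n = True.
Set a = False.
All clauses satisfied.

u: True, c: True, n: True, m: True, h: True, p: False, a: False, b: False, g: False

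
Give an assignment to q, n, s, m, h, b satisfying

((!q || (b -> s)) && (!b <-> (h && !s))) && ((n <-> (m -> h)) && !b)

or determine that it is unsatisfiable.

q=F, n=T, s=F, m=F, h=T, b=F

  (!q || (b -> s)) && (!b <-> (h && !s)) = True
    !q || (b -> s) = True
      !q = True
      b -> s = True
    !b <-> (h && !s) = True
      !b = True
      h && !s = True
        !s = True
  (n <-> (m -> h)) && !b = True
    n <-> (m -> h) = True
      m -> h = True
    !b = True
Both conjuncts True, so the formula holds.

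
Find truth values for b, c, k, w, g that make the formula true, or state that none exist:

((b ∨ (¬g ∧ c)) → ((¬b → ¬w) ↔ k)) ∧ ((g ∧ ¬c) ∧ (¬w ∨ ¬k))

b=F; c=F; k=T; w=F; g=T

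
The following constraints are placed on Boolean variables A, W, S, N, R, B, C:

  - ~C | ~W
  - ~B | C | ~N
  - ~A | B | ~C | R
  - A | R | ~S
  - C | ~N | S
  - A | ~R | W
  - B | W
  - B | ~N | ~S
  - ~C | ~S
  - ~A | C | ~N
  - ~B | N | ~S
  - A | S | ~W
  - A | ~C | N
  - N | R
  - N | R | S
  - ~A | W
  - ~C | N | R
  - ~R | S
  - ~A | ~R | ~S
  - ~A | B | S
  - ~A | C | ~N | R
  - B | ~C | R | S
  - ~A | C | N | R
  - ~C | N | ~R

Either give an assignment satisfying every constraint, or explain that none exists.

A=F; W=T; S=T; N=F; R=T; B=F; C=F

Set A = False.
Set W = True.
  then (~C | ~W) forces C = False.
  then (A | S | ~W) forces S = True.
  then (A | R | ~S) forces R = True.
Try N = True:
  (~B | C | ~N) forces B = False.
  clause (B | ~N | ~S) is falsified — backtrack.
So N = False.
  then (~B | N | ~S) forces B = False.
All clauses satisfied.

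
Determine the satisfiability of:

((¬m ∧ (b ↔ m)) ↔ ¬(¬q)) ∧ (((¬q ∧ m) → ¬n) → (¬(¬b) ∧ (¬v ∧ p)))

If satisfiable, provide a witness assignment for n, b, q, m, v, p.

n=T; b=T; q=F; m=T; v=F; p=T

  (¬m ∧ (b ↔ m)) ↔ ¬(¬q) = True
    ¬m ∧ (b ↔ m) = False
      ¬m = False
      b ↔ m = True
    ¬(¬q) = False
      ¬q = True
  ((¬q ∧ m) → ¬n) → (¬(¬b) ∧ (¬v ∧ p)) = True
    (¬q ∧ m) → ¬n = False
      ¬q ∧ m = True
        ¬q = True
      ¬n = False
    ¬(¬b) ∧ (¬v ∧ p) = True
      ¬(¬b) = True
        ¬b = False
      ¬v ∧ p = True
        ¬v = True
Both conjuncts True, so the formula holds.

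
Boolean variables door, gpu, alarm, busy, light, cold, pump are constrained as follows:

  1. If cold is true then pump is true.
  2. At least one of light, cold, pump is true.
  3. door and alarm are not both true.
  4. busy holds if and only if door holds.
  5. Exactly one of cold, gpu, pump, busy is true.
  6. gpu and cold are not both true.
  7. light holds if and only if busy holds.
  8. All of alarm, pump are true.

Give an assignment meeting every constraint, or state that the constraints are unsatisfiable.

door=F; gpu=F; alarm=T; busy=F; light=F; cold=F; pump=T

  (1) cold=F ⇒ pump: vacuous ✓
  (2) {light, cold, pump}: 1 true — at least one ✓
  (3) door=F, alarm=T — not both ✓
  (4) busy=F, door=F — same ✓
  (5) {cold, gpu, pump, busy}: 1 true — exactly one ✓
  (6) gpu=F, cold=F — not both ✓
  (7) light=F, busy=F — same ✓
  (8) {alarm, pump}: all 2 true ✓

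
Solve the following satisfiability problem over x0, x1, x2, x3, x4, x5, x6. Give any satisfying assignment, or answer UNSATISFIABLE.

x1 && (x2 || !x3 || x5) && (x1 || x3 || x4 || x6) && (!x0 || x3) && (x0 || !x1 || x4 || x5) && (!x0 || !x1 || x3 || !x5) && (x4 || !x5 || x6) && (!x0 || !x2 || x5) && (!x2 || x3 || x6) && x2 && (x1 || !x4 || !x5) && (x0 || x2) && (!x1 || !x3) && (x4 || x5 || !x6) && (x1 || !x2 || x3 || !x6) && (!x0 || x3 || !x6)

Unit clause (x1) forces x1 = True.
Unit clause (x2) forces x2 = True.
In (!x1 || !x3) only !x3 is left, so x3 = False.
In (!x0 || x3) only !x0 is left, so x0 = False.
In (!x2 || x3 || x6) only x6 is left, so x6 = True.
Set x4 = True.
Set x5 = True.
All clauses satisfied.

x0 = False, x1 = True, x2 = True, x3 = False, x4 = True, x5 = True, x6 = True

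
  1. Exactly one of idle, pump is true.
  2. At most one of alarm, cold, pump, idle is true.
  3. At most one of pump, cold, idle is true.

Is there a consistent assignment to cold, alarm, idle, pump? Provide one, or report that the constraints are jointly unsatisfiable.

cold = False; alarm = False; idle = False; pump = True

  (1) {idle, pump}: 1 true — exactly one ✓
  (2) {alarm, cold, pump, idle}: 1 true — at most one ✓
  (3) {pump, cold, idle}: 1 true — at most one ✓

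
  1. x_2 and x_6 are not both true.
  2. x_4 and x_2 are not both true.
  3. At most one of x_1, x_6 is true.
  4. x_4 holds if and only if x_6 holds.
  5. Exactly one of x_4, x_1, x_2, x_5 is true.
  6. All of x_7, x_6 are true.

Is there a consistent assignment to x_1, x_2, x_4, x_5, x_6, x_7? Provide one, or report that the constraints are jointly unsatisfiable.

x_1 = False, x_2 = False, x_4 = True, x_5 = False, x_6 = True, x_7 = True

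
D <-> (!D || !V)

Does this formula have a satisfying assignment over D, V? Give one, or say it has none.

D = True, V = False

  D <-> (!D || !V) = True
    !D || !V = True
      !D = False
      !V = True
The formula evaluates to True.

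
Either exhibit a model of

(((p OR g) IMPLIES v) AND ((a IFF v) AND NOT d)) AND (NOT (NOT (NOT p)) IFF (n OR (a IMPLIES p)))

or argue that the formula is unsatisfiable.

g = True, p = False, d = False, a = True, n = True, v = True

  ((p OR g) IMPLIES v) AND ((a IFF v) AND NOT d) = True
    (p OR g) IMPLIES v = True
      p OR g = True
    (a IFF v) AND NOT d = True
      a IFF v = True
      NOT d = True
  NOT (NOT (NOT p)) IFF (n OR (a IMPLIES p)) = True
    NOT (NOT (NOT p)) = True
      NOT (NOT p) = False
        NOT p = True
    n OR (a IMPLIES p) = True
      a IMPLIES p = False
Both conjuncts True, so the formula holds.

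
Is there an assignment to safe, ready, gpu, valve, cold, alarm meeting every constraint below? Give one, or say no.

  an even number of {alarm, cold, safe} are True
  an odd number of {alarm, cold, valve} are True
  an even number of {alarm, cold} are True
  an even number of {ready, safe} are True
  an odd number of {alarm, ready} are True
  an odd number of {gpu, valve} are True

safe = False; ready = False; gpu = False; valve = True; cold = True; alarm = True

{alarm, cold, safe}: 2 true → even ✓
{alarm, cold, valve}: 3 true → odd ✓
{alarm, cold}: 2 true → even ✓
{ready, safe}: 0 true → even ✓
{alarm, ready}: 1 true → odd ✓
{gpu, valve}: 1 true → odd ✓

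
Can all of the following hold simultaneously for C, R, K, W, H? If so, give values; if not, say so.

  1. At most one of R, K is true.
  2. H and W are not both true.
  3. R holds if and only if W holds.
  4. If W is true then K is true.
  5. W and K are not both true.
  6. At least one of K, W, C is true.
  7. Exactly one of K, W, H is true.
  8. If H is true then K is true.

C=F, R=F, K=T, W=F, H=F

  (1) {R, K}: 1 true — at most one ✓
  (2) H=F, W=F — not both ✓
  (3) R=F, W=F — same ✓
  (4) W=F ⇒ K: vacuous ✓
  (5) W=F, K=T — not both ✓
  (6) {K, W, C}: 1 true — at least one ✓
  (7) {K, W, H}: 1 true — exactly one ✓
  (8) H=F ⇒ K: vacuous ✓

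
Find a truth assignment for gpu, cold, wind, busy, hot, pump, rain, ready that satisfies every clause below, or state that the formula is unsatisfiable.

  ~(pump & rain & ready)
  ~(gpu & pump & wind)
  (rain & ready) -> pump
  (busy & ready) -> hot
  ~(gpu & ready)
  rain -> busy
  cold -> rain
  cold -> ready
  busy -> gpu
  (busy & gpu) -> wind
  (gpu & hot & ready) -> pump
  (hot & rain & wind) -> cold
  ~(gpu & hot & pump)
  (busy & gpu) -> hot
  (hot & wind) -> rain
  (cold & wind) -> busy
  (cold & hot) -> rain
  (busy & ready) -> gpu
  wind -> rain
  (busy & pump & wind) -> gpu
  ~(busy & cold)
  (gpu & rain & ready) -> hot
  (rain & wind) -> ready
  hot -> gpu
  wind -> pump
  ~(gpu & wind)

Set gpu = True.
  then (~gpu | ~ready) forces ready = False.
  then (~gpu | ~wind) forces wind = False.
  then (~cold | ready) forces cold = False.
  then (~busy | ~gpu | wind) forces busy = False.
  then (busy | ~rain) forces rain = False.
Set hot = True.
  then (~gpu | ~hot | ~pump) forces pump = False.
All clauses satisfied.

gpu: True, cold: False, wind: False, busy: False, hot: True, pump: False, rain: False, ready: False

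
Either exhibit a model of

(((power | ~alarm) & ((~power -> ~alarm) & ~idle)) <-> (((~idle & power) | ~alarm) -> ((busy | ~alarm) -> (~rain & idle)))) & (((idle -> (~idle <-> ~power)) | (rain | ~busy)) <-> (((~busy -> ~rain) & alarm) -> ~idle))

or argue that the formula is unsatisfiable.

alarm=F; rain=T; busy=T; power=F; idle=T

  ((power | ~alarm) & ((~power -> ~alarm) & ~idle)) <-> (((~idle & power) | ~alarm) -> ((busy | ~alarm) -> (~rain & idle))) = True
    (power | ~alarm) & ((~power -> ~alarm) & ~idle) = False
      power | ~alarm = True
        ~alarm = True
      (~power -> ~alarm) & ~idle = False
        ~power -> ~alarm = True
          ~power = True
          ~alarm = True
        ~idle = False
    ((~idle & power) | ~alarm) -> ((busy | ~alarm) -> (~rain & idle)) = False
      (~idle & power) | ~alarm = True
        ~idle & power = False
          ~idle = False
        ~alarm = True
      (busy | ~alarm) -> (~rain & idle) = False
        busy | ~alarm = True
          ~alarm = True
        ~rain & idle = False
          ~rain = False
  ((idle -> (~idle <-> ~power)) | (rain | ~busy)) <-> (((~busy -> ~rain) & alarm) -> ~idle) = True
    (idle -> (~idle <-> ~power)) | (rain | ~busy) = True
      idle -> (~idle <-> ~power) = False
        ~idle <-> ~power = False
          ~idle = False
          ~power = True
      rain | ~busy = True
        ~busy = False
    ((~busy -> ~rain) & alarm) -> ~idle = True
      (~busy -> ~rain) & alarm = False
        ~busy -> ~rain = True
          ~busy = False
          ~rain = False
      ~idle = False
Both conjuncts True, so the formula holds.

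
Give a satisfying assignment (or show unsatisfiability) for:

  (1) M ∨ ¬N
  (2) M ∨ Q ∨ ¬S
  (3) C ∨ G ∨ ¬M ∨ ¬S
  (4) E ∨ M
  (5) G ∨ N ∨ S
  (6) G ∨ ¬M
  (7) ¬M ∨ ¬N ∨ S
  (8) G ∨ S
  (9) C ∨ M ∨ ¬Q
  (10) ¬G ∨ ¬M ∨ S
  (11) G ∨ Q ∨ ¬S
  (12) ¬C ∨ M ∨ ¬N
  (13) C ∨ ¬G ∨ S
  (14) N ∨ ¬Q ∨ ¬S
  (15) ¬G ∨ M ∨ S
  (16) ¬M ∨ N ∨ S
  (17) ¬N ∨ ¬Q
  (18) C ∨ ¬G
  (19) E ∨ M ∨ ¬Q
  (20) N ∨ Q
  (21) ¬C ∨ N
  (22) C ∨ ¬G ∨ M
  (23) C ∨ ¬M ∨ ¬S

Q = False, N = True, E = False, S = True, M = True, C = True, G = True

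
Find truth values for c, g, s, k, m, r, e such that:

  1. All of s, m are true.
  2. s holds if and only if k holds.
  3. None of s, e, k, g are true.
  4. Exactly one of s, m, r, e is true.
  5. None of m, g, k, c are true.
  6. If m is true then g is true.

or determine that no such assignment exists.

Unsatisfiable

Case s = True:
  Constraint (3) is violated (s=T) — contradiction.
Case s = False:
  Constraint (1) is violated (s=F) — contradiction.
Both cases fail — unsatisfiable.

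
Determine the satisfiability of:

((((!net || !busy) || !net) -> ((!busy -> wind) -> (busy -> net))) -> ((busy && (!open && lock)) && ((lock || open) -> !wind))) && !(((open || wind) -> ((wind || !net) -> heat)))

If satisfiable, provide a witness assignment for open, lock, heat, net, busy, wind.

open = False; lock = True; heat = False; net = False; busy = True; wind = True

  (((!net || !busy) || !net) -> ((!busy -> wind) -> (busy -> net))) -> ((busy && (!open && lock)) && ((lock || open) -> !wind)) = True
    ((!net || !busy) || !net) -> ((!busy -> wind) -> (busy -> net)) = False
      (!net || !busy) || !net = True
        !net || !busy = True
          !net = True
          !busy = False
        !net = True
      (!busy -> wind) -> (busy -> net) = False
        !busy -> wind = True
          !busy = False
        busy -> net = False
    (busy && (!open && lock)) && ((lock || open) -> !wind) = False
      busy && (!open && lock) = True
        !open && lock = True
          !open = True
      (lock || open) -> !wind = False
        lock || open = True
        !wind = False
  !(((open || wind) -> ((wind || !net) -> heat))) = True
    (open || wind) -> ((wind || !net) -> heat) = False
      open || wind = True
      (wind || !net) -> heat = False
        wind || !net = True
          !net = True
Both conjuncts True, so the formula holds.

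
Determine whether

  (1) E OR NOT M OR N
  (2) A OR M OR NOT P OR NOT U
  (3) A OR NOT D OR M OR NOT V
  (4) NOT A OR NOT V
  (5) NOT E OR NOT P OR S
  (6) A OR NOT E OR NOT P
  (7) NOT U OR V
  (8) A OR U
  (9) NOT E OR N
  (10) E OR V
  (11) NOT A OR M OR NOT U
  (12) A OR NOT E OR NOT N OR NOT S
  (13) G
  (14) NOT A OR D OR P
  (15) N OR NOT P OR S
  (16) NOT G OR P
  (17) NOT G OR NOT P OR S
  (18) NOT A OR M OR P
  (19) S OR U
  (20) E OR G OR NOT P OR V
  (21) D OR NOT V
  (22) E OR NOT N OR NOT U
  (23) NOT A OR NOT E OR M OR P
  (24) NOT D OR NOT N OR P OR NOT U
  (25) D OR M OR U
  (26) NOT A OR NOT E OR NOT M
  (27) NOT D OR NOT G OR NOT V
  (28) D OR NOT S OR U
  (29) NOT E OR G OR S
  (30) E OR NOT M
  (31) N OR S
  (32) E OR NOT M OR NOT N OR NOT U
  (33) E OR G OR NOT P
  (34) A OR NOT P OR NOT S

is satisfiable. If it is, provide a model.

D = True, U = False, G = True, S = True, N = True, A = True, M = False, P = True, V = False, E = True

Unit clause (G) forces G = True.
In (NOT G OR P) only P is left, so P = True.
In (NOT G OR NOT P OR S) only S is left, so S = True.
In (A OR NOT P OR NOT S) only A is left, so A = True.
In (NOT A OR NOT V) only NOT V is left, so V = False.
In (NOT U OR V) only NOT U is left, so U = False.
In (E OR V) only E is left, so E = True.
In (NOT A OR NOT E OR NOT M) only NOT M is left, so M = False.
In (D OR NOT S OR U) only D is left, so D = True.
In (NOT E OR N) only N is left, so N = True.
All clauses satisfied.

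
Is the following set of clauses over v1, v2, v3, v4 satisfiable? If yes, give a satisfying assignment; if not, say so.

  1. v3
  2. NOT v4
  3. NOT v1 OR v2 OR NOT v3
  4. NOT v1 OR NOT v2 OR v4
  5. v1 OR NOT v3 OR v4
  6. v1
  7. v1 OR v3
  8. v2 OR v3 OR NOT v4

Unsatisfiable

Case v1 = True:
  (v3) forces v3 = True.
  (NOT v4) forces v4 = False.
  (NOT v1 OR v2 OR NOT v3) forces v2 = True.
  Clause (NOT v1 OR NOT v2 OR v4) is falsified — contradiction.
Case v1 = False:
  Clause (v1) is falsified — contradiction.
Both cases fail, so the formula is unsatisfiable.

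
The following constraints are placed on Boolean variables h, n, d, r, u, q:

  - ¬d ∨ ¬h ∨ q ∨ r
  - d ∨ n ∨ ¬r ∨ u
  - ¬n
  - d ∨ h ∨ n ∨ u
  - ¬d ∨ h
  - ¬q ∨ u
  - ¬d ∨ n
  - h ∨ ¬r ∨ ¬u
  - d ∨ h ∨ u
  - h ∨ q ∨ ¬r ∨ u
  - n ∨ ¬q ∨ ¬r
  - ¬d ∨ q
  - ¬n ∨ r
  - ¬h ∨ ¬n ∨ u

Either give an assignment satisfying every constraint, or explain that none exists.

Unit clause (¬n) forces n = False.
In (¬d ∨ n) only ¬d is left, so d = False.
Set h = True.
Set r = False.
Set u = False.
  then (¬q ∨ u) forces q = False.
All clauses satisfied.

h: True, n: False, d: False, r: False, u: False, q: False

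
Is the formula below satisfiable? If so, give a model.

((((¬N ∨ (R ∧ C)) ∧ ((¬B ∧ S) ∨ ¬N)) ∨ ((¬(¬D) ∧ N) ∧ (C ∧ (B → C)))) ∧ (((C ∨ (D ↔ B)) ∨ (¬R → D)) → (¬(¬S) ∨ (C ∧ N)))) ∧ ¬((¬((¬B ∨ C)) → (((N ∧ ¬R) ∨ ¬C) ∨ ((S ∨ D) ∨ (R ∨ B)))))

The conjunct ¬((¬((¬B ∨ C)) → (((N ∧ ¬R) ∨ ¬C) ∨ ((S ∨ D) ∨ (R ∨ B))))) is unsatisfiable on its own:
  B = True: this becomes ¬((¬C → True)) = False.
  B = False: this becomes ¬((False → (((N ∧ ¬R) ∨ ¬C) ∨ ((S ∨ D) ∨ R)))) = False.
So the whole conjunction is unsatisfiable.

The formula is unsatisfiable.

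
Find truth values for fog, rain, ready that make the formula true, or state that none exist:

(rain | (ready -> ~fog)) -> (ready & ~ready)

fog=T; rain=F; ready=T

  (rain | (ready -> ~fog)) -> (ready & ~ready) = True
    rain | (ready -> ~fog) = False
      ready -> ~fog = False
        ~fog = False
    ready & ~ready = False
      ~ready = False
The formula evaluates to True.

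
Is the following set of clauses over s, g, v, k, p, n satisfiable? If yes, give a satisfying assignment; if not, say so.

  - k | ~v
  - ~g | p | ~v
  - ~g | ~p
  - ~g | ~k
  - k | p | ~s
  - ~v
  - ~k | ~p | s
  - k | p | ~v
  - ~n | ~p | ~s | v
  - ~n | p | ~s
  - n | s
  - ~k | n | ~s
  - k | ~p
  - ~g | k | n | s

Unit clause (~v) forces v = False.
Set s = False.
  then (n | s) forces n = True.
Set g = False.
Set k = True.
  then (~k | ~p | s) forces p = False.
All clauses satisfied.

s = False; g = False; v = False; k = True; p = False; n = True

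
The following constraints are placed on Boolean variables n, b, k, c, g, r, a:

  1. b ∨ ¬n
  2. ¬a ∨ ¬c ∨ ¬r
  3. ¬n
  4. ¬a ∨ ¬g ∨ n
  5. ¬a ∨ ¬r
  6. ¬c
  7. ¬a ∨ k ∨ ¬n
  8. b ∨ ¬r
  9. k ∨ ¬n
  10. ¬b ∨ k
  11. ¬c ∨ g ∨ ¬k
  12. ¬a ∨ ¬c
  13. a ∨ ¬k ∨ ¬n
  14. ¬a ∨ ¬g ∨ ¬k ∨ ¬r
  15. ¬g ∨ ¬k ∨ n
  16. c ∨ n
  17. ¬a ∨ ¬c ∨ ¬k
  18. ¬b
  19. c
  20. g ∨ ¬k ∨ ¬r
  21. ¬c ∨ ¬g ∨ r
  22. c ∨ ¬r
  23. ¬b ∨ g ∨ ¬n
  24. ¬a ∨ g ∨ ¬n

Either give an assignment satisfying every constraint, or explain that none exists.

The formula is unsatisfiable.

Case c = True:
  Clause (¬c) is falsified — contradiction.
Case c = False:
  Clause (c) is falsified — contradiction.
Both cases fail, so the formula is unsatisfiable.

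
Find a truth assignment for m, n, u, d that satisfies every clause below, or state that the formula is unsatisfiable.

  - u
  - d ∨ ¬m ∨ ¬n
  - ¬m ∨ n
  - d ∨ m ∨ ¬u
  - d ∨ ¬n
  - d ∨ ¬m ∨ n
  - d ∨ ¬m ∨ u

Unit clause (u) forces u = True.
Set m = False.
  then (d ∨ m ∨ ¬u) forces d = True.
Set n = False.
Check each clause:
  (u): u holds.
  (d ∨ ¬m ∨ ¬n): d holds.
  (¬m ∨ n): ¬m holds.
  (d ∨ m ∨ ¬u): d holds.
  (d ∨ ¬n): d holds.
  (d ∨ ¬m ∨ n): d holds.
  (d ∨ ¬m ∨ u): d holds.
All clauses satisfied.

m = False, n = False, u = True, d = True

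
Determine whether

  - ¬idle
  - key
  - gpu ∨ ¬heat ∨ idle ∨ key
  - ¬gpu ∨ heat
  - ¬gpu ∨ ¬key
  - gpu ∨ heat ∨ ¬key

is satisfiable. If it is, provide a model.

idle=F, key=T, heat=T, gpu=F

Unit clause (¬idle) forces idle = False.
Unit clause (key) forces key = True.
In (¬gpu ∨ ¬key) only ¬gpu is left, so gpu = False.
In (gpu ∨ heat ∨ ¬key) only heat is left, so heat = True.
All clauses satisfied.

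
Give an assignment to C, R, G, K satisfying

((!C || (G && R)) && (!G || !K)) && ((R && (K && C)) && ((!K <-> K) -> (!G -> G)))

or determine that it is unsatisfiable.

UNSATISFIABLE

Case K = True: the formula simplifies to ((!C || (G && R)) && !G) && (R && C).
  G = True: the conjunct !G is False.
  G = False: simplifies to !C && (R && C).
    C = True: the conjunct !C is False.
    C = False: the conjunct C is False.
Case K = False: the conjunct K is False.
Both cases fail — unsatisfiable.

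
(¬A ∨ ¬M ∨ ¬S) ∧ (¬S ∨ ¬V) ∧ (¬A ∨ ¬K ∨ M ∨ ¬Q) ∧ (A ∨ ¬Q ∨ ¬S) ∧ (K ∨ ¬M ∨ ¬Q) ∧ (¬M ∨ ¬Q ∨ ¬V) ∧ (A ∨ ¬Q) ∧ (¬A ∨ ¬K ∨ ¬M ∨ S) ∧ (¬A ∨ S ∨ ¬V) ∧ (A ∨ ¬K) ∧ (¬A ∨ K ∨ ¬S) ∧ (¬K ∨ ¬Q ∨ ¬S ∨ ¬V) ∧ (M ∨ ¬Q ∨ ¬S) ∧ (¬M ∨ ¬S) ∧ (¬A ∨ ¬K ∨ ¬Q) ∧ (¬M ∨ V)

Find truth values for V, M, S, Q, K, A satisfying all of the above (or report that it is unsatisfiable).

V=T; M=T; S=F; Q=F; K=F; A=F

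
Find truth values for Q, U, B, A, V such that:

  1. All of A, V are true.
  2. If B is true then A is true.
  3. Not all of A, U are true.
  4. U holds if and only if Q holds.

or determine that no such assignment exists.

Q: False, U: False, B: False, A: True, V: True

  (1) {A, V}: all 2 true ✓
  (2) B=F ⇒ A: vacuous ✓
  (3) {A, U}: 1/2 true — not all ✓
  (4) U=F, Q=F — same ✓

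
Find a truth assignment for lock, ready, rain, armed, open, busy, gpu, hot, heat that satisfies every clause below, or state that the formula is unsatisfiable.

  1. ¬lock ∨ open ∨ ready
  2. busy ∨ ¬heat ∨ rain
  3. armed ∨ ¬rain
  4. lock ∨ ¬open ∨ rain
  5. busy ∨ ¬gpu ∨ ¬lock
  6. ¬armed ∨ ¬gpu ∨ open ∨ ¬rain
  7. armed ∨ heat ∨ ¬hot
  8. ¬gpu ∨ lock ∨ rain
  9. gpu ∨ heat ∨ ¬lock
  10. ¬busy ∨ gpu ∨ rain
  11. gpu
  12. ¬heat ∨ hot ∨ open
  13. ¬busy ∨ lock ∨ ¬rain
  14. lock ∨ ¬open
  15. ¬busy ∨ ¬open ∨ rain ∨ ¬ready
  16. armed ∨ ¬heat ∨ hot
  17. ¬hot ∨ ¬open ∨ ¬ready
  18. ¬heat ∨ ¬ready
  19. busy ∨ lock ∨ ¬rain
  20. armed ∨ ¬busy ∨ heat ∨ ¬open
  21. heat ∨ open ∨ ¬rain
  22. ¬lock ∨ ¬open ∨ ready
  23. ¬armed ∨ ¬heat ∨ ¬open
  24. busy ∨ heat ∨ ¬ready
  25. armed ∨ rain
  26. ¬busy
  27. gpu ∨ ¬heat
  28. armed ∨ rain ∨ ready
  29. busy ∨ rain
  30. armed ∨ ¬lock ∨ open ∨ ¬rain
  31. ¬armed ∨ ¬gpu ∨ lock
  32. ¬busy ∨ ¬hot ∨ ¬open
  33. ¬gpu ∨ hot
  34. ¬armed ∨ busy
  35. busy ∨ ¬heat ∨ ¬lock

The formula is unsatisfiable.

Case armed = True:
  (gpu) forces gpu = True.
  (¬busy) forces busy = False.
  Clause (¬armed ∨ busy) is falsified — contradiction.
Case armed = False:
  (armed ∨ ¬rain) forces rain = False.
  Clause (armed ∨ rain) is falsified — contradiction.
Both cases fail, so the formula is unsatisfiable.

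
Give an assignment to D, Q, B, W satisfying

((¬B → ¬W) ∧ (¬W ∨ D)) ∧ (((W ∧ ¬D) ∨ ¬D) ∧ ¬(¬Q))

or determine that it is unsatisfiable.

D=F; Q=T; B=F; W=F

  (¬B → ¬W) ∧ (¬W ∨ D) = True
    ¬B → ¬W = True
      ¬B = True
      ¬W = True
    ¬W ∨ D = True
      ¬W = True
  ((W ∧ ¬D) ∨ ¬D) ∧ ¬(¬Q) = True
    (W ∧ ¬D) ∨ ¬D = True
      W ∧ ¬D = False
        ¬D = True
      ¬D = True
    ¬(¬Q) = True
      ¬Q = False
Both conjuncts True, so the formula holds.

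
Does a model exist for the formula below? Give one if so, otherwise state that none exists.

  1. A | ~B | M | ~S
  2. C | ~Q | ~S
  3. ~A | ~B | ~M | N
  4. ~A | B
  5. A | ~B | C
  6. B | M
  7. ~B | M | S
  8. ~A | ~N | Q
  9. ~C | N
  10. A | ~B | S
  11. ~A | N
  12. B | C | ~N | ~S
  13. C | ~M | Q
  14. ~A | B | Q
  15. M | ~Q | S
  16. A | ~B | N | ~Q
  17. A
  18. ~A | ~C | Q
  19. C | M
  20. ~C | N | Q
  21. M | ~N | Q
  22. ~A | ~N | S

Q: True, A: True, M: True, B: True, S: True, C: True, N: True

Unit clause (A) forces A = True.
In (~A | B) only B is left, so B = True.
In (~A | N) only N is left, so N = True.
In (~A | ~N | S) only S is left, so S = True.
In (~A | ~N | Q) only Q is left, so Q = True.
In (C | ~Q | ~S) only C is left, so C = True.
Set M = True.
All clauses satisfied.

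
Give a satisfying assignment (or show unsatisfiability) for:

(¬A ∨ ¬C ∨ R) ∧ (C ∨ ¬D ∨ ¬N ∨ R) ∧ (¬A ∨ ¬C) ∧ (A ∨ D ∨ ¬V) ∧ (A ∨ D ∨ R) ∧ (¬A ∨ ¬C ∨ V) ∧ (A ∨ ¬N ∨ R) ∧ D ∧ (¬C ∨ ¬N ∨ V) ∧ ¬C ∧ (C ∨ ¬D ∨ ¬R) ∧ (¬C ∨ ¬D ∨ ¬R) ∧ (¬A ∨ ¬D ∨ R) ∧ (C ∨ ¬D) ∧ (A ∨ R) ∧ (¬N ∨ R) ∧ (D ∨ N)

Unsatisfiable — no assignment works.

Case D = True:
  (¬C) forces C = False.
  Clause (C ∨ ¬D) is falsified — contradiction.
Case D = False:
  Clause (D) is falsified — contradiction.
Both cases fail, so the formula is unsatisfiable.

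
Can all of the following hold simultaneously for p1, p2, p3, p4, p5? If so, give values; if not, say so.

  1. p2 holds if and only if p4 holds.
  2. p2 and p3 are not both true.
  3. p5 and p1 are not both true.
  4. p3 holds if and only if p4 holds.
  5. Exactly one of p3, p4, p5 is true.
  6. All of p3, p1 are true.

No satisfying assignment exists.

Case p3 = True:
  (2) with p3=T forces p2 = False.
  (1) with p2=F forces p4 = False.
  Constraint (4) is violated (p3=T, p4=F) — contradiction.
Case p3 = False:
  Constraint (6) is violated (p3=F) — contradiction.
Both cases fail — unsatisfiable.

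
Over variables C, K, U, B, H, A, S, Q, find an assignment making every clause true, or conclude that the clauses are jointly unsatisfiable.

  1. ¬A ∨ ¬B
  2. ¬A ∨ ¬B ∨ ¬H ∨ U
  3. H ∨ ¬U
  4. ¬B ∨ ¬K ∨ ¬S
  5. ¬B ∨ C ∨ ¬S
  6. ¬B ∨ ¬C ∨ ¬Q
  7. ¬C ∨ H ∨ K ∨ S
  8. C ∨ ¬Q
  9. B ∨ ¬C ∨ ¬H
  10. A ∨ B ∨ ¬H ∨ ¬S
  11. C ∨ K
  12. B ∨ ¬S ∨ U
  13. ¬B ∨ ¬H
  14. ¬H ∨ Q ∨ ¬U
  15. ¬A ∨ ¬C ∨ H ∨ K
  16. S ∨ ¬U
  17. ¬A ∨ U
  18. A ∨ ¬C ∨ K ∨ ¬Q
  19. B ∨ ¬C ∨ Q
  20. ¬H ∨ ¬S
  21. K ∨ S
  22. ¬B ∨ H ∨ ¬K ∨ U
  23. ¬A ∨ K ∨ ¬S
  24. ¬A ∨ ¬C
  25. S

C=T; K=F; U=F; B=T; H=F; A=F; S=T; Q=F

Unit clause (S) forces S = True.
In (¬H ∨ ¬S) only ¬H is left, so H = False.
In (H ∨ ¬U) only ¬U is left, so U = False.
In (B ∨ ¬S ∨ U) only B is left, so B = True.
In (¬A ∨ U) only ¬A is left, so A = False.
In (¬B ∨ H ∨ ¬K ∨ U) only ¬K is left, so K = False.
In (¬B ∨ C ∨ ¬S) only C is left, so C = True.
In (¬B ∨ ¬C ∨ ¬Q) only ¬Q is left, so Q = False.
All clauses satisfied.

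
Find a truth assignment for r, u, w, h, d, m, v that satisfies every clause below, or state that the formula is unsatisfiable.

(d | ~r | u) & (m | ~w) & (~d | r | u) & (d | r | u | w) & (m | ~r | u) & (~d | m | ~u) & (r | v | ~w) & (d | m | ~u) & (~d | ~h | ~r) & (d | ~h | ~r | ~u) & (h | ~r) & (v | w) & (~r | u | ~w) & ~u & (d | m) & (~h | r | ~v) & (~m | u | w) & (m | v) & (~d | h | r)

r = False, u = False, w = True, h = False, d = False, m = True, v = True

Unit clause (~u) forces u = False.
Try r = True:
  (d | ~r | u) forces d = True.
  (m | ~r | u) forces m = True.
  (~d | ~h | ~r) forces h = False.
  clause (h | ~r) is falsified — backtrack.
So r = False.
  then (~d | r | u) forces d = False.
  then (d | r | u | w) forces w = True.
  then (r | v | ~w) forces v = True.
  then (d | m) forces m = True.
  then (~h | r | ~v) forces h = False.
All clauses satisfied.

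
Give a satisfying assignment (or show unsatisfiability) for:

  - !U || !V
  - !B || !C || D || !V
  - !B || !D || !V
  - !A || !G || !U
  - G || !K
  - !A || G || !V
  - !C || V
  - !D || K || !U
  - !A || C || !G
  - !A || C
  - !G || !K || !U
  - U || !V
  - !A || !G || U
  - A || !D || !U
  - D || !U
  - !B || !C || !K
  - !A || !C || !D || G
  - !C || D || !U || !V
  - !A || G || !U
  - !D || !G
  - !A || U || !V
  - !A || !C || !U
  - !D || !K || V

Set K = True.
  then (G || !K) forces G = True.
  then (!G || !K || !U) forces U = False.
  then (U || !V) forces V = False.
  then (!A || !G || U) forces A = False.
  then (!D || !G) forces D = False.
  then (!C || V) forces C = False.
Set B = False.
All clauses satisfied.

K: True; D: False; B: False; V: False; C: False; G: True; A: False; U: False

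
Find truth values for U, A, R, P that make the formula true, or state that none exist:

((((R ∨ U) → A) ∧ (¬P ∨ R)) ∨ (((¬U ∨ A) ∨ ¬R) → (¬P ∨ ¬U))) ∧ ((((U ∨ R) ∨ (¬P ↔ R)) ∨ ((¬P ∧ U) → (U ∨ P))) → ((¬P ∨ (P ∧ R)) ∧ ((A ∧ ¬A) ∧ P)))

Unsatisfiable — no assignment works.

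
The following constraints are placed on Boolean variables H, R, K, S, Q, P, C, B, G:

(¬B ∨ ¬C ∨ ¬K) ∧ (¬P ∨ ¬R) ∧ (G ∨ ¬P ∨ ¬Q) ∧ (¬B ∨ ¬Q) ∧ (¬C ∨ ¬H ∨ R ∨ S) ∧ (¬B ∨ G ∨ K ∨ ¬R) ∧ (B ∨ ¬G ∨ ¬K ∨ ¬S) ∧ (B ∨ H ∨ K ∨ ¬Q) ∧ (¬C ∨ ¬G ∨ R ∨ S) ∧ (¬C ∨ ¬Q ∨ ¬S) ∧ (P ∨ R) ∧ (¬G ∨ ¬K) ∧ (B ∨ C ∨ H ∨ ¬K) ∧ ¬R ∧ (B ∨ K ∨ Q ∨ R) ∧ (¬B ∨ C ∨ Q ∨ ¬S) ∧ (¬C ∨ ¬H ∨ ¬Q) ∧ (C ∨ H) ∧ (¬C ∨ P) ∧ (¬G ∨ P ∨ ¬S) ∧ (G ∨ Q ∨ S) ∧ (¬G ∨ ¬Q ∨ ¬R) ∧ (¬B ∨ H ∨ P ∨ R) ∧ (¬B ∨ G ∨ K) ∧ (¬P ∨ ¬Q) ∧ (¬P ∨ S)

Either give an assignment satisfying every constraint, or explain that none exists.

Unit clause (¬R) forces R = False.
In (P ∨ R) only P is left, so P = True.
In (¬P ∨ ¬Q) only ¬Q is left, so Q = False.
In (¬P ∨ S) only S is left, so S = True.
Set H = True.
Set K = False.
  then (B ∨ K ∨ Q ∨ R) forces B = True.
  then (¬B ∨ C ∨ Q ∨ ¬S) forces C = True.
  then (¬B ∨ G ∨ K) forces G = True.
All clauses satisfied.

H = True; R = False; K = False; S = True; Q = False; P = True; C = True; B = True; G = True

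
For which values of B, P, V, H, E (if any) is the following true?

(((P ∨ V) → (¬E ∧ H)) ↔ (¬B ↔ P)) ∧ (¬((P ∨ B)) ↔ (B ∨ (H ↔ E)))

B=F, P=T, V=F, H=T, E=F

  ((P ∨ V) → (¬E ∧ H)) ↔ (¬B ↔ P) = True
    (P ∨ V) → (¬E ∧ H) = True
      P ∨ V = True
      ¬E ∧ H = True
        ¬E = True
    ¬B ↔ P = True
      ¬B = True
  ¬((P ∨ B)) ↔ (B ∨ (H ↔ E)) = True
    ¬((P ∨ B)) = False
      P ∨ B = True
    B ∨ (H ↔ E) = False
      H ↔ E = False
Both conjuncts True, so the formula holds.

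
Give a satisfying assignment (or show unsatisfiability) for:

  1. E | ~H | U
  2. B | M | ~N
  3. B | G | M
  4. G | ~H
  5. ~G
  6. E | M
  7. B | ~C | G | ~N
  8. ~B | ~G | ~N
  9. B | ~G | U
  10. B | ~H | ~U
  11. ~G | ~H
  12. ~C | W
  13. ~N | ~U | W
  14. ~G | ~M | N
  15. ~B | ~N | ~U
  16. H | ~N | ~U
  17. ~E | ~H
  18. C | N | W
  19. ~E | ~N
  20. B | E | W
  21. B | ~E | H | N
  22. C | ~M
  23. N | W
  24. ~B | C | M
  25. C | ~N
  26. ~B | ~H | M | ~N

Unit clause (~G) forces G = False.
In (G | ~H) only ~H is left, so H = False.
Set C = True.
  then (~C | W) forces W = True.
Set B = True.
Set U = False.
Set N = False.
Set M = False.
  then (E | M) forces E = True.
All clauses satisfied.

H = False, C = True, B = True, U = False, G = False, N = False, W = True, M = False, E = True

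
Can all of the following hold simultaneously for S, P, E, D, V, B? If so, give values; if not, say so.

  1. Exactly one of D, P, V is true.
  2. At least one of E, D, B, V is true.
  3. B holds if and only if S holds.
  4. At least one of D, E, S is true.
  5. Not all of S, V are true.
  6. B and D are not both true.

S: False; P: True; E: True; D: False; V: False; B: False

  (1) {D, P, V}: 1 true — exactly one ✓
  (2) {E, D, B, V}: 1 true — at least one ✓
  (3) B=F, S=F — same ✓
  (4) {D, E, S}: 1 true — at least one ✓
  (5) {S, V}: 0/2 true — not all ✓
  (6) B=F, D=F — not both ✓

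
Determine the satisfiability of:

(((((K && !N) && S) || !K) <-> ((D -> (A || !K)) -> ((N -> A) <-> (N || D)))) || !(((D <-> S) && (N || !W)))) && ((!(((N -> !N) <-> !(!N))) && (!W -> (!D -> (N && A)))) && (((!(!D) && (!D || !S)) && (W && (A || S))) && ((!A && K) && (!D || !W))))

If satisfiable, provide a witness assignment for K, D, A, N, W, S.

No satisfying assignment exists.

Case D = True: the formula simplifies to (((((K && !N) && S) || !K) <-> ((A || !K) -> (N -> A))) || !((S && (N || !W)))) && (!(((N -> !N) <-> !(!N))) && ((!S && (W && (A || S))) && ((!A && K) && !W))).
  W = True: the conjunct !W is False.
  W = False: the conjunct W is False.
Case D = False: the conjunct !(!D) becomes !(!False) = False.
Both cases fail — unsatisfiable.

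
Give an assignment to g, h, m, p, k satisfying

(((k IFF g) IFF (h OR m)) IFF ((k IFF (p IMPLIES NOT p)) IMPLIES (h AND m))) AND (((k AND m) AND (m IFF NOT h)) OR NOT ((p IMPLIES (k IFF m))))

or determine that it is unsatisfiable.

g = True, h = False, m = True, p = True, k = True

  ((k IFF g) IFF (h OR m)) IFF ((k IFF (p IMPLIES NOT p)) IMPLIES (h AND m)) = True
    (k IFF g) IFF (h OR m) = True
      k IFF g = True
      h OR m = True
    (k IFF (p IMPLIES NOT p)) IMPLIES (h AND m) = True
      k IFF (p IMPLIES NOT p) = False
        p IMPLIES NOT p = False
          NOT p = False
      h AND m = False
  ((k AND m) AND (m IFF NOT h)) OR NOT ((p IMPLIES (k IFF m))) = True
    (k AND m) AND (m IFF NOT h) = True
      k AND m = True
      m IFF NOT h = True
        NOT h = True
    NOT ((p IMPLIES (k IFF m))) = False
      p IMPLIES (k IFF m) = True
        k IFF m = True
Both conjuncts True, so the formula holds.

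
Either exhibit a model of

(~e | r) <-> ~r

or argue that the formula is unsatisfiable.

r: False, e: False

  (~e | r) <-> ~r = True
    ~e | r = True
      ~e = True
    ~r = True
The formula evaluates to True.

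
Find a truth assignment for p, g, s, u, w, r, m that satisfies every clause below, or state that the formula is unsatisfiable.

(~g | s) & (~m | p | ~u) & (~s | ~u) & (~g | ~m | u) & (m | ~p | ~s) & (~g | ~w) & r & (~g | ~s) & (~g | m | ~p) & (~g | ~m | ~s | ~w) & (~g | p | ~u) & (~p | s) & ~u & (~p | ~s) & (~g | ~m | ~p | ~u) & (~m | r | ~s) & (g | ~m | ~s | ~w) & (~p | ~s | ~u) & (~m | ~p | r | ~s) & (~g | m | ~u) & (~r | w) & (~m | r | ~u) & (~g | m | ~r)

Unit clause (r) forces r = True.
Unit clause (~u) forces u = False.
In (~r | w) only w is left, so w = True.
In (~g | ~w) only ~g is left, so g = False.
Try p = True:
  (~p | s) forces s = True.
  clause (~p | ~s) is falsified — backtrack.
So p = False.
Set s = False.
Set m = True.
All clauses satisfied.

p = False, g = False, s = False, u = False, w = True, r = True, m = True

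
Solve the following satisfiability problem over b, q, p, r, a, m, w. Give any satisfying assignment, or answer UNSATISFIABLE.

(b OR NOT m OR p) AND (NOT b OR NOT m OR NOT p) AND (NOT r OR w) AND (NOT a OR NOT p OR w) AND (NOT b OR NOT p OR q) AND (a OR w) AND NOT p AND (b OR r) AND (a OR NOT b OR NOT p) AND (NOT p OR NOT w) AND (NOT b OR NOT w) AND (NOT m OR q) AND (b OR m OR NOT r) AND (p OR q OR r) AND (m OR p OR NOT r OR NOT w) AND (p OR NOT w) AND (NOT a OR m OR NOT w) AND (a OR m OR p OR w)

b: True, q: True, p: False, r: False, a: True, m: False, w: False

Unit clause (NOT p) forces p = False.
In (p OR NOT w) only NOT w is left, so w = False.
In (NOT r OR w) only NOT r is left, so r = False.
In (a OR w) only a is left, so a = True.
In (b OR r) only b is left, so b = True.
In (p OR q OR r) only q is left, so q = True.
Set m = False.
All clauses satisfied.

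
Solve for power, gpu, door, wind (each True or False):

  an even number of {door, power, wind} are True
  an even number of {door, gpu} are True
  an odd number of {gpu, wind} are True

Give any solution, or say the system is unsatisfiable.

power: True, gpu: False, door: False, wind: True

{door, power, wind}: 2 true → even ✓
{door, gpu}: 0 true → even ✓
{gpu, wind}: 1 true → odd ✓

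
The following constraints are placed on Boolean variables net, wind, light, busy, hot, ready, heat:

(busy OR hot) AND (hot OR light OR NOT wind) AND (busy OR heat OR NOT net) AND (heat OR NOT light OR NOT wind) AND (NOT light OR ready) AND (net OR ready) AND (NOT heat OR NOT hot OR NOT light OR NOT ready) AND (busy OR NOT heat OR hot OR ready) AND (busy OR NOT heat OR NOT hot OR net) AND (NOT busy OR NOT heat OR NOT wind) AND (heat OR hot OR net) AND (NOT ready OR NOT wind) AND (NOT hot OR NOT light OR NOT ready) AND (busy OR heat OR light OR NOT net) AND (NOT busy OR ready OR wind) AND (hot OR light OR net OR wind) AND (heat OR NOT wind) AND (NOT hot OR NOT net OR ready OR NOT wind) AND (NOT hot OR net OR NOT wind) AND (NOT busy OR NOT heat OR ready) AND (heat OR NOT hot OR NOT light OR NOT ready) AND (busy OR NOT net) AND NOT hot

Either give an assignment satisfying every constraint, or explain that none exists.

net = True, wind = False, light = False, busy = True, hot = False, ready = True, heat = True

Unit clause (NOT hot) forces hot = False.
In (busy OR hot) only busy is left, so busy = True.
Set net = True.
Try wind = True:
  (hot OR light OR NOT wind) forces light = True.
  (heat OR NOT light OR NOT wind) forces heat = True.
  clause (NOT busy OR NOT heat OR NOT wind) is falsified — backtrack.
So wind = False.
  then (NOT busy OR ready OR wind) forces ready = True.
Set light = False.
Set heat = True.
All clauses satisfied.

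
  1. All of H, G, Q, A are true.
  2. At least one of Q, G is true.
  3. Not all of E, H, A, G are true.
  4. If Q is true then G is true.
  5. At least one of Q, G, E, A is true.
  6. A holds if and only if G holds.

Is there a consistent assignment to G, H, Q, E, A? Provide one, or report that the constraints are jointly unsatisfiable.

G=T, H=T, Q=T, E=F, A=T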